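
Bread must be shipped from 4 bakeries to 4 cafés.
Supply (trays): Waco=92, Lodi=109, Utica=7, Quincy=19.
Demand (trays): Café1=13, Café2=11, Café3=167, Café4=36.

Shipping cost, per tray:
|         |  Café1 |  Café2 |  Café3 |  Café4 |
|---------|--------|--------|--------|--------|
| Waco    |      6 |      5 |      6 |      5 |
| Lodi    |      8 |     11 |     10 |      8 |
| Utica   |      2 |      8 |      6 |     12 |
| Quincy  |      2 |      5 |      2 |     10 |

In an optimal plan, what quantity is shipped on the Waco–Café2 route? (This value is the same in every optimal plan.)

11

The minimum-cost plan:
  Waco to Café2: 11 trays
  Waco to Café3: 81 trays
  Lodi to Café1: 6 trays
  Lodi to Café3: 67 trays
  Lodi to Café4: 36 trays
  Utica to Café1: 7 trays
  Quincy to Café3: 19 trays
Total cost = 1599.
So Waco→Café2 carries 11 trays.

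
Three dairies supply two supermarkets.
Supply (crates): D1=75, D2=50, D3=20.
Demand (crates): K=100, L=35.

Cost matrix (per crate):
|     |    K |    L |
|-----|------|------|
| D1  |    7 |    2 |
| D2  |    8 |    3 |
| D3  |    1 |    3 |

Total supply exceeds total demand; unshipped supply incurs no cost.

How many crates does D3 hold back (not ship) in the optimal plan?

0

Minimum-cost shipments:
  D1→K: 40 × 7 = 280
  D1→L: 35 × 2 = 70
  D2→K: 40 × 8 = 320
  D3→K: 20 × 1 = 20
Total cost = 690.
D3 ships 20 of its 20, leaving 0.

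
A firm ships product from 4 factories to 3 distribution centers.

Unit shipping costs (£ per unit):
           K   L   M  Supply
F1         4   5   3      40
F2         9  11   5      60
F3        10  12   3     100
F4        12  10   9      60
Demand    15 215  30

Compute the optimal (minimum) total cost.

2360

A cheapest plan:
  F1–L: 40 × £5 = £200
  F2–L: 60 × £11 = £660
  F3–K: 15 × £10 = £150
  F3–L: 55 × £12 = £660
  F3–M: 30 × £3 = £90
  F4–L: 60 × £10 = £600
Total = 200 + 660 + 150 + 660 + 90 + 600 = £2360.
(Supply check: F1 ships 40; F2 ships 60; F3 ships 100; F4 ships 60.)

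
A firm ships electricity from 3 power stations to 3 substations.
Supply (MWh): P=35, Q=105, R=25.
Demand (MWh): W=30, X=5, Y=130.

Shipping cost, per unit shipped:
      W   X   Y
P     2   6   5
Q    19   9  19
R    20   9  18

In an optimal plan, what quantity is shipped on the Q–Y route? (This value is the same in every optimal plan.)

100

Solving gives:
  P->W: 30 × 2 = 60
  P->Y: 5 × 5 = 25
  Q->X: 5 × 9 = 45
  Q->Y: 100 × 19 = 1900
  R->Y: 25 × 18 = 450
Total cost = 2480.
So Q→Y carries 100 MWh.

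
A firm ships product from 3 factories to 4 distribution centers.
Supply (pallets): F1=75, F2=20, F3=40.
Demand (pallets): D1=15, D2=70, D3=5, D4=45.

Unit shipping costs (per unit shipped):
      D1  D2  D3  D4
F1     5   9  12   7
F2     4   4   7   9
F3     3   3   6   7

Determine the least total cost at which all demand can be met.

One minimum-cost allocation:
  F1–D1: 15 × 5 = 75
  F1–D2: 15 × 9 = 135
  F1–D4: 45 × 7 = 315
  F2–D2: 20 × 4 = 80
  F3–D2: 35 × 3 = 105
  F3–D3: 5 × 6 = 30
Total = 75 + 135 + 315 + 80 + 105 + 30 = 740.
(Supply check: F1 ships 75; F2 ships 20; F3 ships 40.)

740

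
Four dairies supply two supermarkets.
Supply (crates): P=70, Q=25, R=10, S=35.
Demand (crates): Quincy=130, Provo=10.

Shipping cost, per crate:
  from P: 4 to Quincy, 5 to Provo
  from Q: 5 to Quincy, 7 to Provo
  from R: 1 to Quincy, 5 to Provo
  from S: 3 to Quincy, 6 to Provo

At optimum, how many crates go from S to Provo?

Optimal shipments:
  P→Quincy: 60 × 4 = 240
  P→Provo: 10 × 5 = 50
  Q→Quincy: 25 × 5 = 125
  R→Quincy: 10 × 1 = 10
  S→Quincy: 35 × 3 = 105
Total cost = 530.
The route S→Provo is not used.

0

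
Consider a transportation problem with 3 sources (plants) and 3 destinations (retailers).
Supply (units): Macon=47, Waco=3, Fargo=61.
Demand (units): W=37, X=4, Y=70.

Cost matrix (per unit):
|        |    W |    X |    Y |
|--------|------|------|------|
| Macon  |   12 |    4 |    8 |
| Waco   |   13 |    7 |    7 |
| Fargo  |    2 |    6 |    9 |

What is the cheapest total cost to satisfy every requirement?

Optimal allocation:
  Macon->X: 4 × 4 = 16
  Macon->Y: 43 × 8 = 344
  Waco->Y: 3 × 7 = 21
  Fargo->W: 37 × 2 = 74
  Fargo->Y: 24 × 9 = 216
Total = 16 + 344 + 21 + 74 + 216 = 671.

671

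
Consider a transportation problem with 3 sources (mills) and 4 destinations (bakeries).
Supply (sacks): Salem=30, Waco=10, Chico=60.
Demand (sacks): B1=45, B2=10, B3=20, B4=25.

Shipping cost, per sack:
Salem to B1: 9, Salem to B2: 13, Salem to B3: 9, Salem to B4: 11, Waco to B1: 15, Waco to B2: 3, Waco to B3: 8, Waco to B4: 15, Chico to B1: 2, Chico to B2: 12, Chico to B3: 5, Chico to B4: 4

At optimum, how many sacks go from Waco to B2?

10

Solving gives:
  Salem–B3: 20 sacks
  Salem–B4: 10 sacks
  Waco–B2: 10 sacks
  Chico–B1: 45 sacks
  Chico–B4: 15 sacks
Total cost = 470.
So Waco→B2 carries 10 sacks.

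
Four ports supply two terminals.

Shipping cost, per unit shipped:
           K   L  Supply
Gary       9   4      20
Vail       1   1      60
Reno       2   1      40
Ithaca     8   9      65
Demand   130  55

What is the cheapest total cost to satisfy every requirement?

A cheapest plan:
  Gary to L: 20 × 4 = 80
  Vail to K: 60 × 1 = 60
  Reno to K: 5 × 2 = 10
  Reno to L: 35 × 1 = 35
  Ithaca to K: 65 × 8 = 520
Total = 80 + 60 + 10 + 35 + 520 = 705.
(Supply check: Gary ships 20; Vail ships 60; Reno ships 40; Ithaca ships 65.)

705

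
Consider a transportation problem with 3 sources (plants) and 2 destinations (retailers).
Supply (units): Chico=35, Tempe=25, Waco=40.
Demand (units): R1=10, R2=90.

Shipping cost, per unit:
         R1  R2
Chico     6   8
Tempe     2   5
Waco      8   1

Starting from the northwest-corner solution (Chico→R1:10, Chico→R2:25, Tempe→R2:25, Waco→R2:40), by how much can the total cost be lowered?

10

Current plan cost = 10·6 + 25·8 + 25·5 + 40·1 = 425.
Optimal plan:
  Chico->R2: 35 × 8 = 280
  Tempe->R1: 10 × 2 = 20
  Tempe->R2: 15 × 5 = 75
  Waco->R2: 40 × 1 = 40
Optimal cost = 415.
Saving = 425 − 415 = 10.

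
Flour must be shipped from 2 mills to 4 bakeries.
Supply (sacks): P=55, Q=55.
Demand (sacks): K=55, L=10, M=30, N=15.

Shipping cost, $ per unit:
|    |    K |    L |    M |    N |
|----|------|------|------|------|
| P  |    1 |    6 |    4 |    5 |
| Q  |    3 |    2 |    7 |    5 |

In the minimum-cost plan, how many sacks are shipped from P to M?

Solving gives:
  P->K: 25 × $1 = $25
  P->M: 30 × $4 = $120
  Q->K: 30 × $3 = $90
  Q->L: 10 × $2 = $20
  Q->N: 15 × $5 = $75
Total cost = $330.
So P→M carries 30 sacks.

30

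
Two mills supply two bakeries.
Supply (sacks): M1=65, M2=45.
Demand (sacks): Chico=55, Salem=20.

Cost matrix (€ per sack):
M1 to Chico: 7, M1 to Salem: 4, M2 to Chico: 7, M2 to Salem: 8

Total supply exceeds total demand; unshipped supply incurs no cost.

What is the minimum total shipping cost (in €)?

465

A cheapest plan:
  M1→Chico: 10 × €7 = €70
  M1→Salem: 20 × €4 = €80
  M2→Chico: 45 × €7 = €315
Total = 70 + 80 + 315 = €465.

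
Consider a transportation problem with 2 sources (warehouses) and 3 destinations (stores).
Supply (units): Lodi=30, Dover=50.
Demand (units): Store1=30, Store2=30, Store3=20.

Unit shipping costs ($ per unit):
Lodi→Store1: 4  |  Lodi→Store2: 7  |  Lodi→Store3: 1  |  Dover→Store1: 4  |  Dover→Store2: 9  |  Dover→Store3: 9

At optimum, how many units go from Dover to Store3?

The minimum-cost plan:
  Lodi–Store2: 10 units
  Lodi–Store3: 20 units
  Dover–Store1: 30 units
  Dover–Store2: 20 units
Total cost = $390.
The route Dover→Store3 is not used.

0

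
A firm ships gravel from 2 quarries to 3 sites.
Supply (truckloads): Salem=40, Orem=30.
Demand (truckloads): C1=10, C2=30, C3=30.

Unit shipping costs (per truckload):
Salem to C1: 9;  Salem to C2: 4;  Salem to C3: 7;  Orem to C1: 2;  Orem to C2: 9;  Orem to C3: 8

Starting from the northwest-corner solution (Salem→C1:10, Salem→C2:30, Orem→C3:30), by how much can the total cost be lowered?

Current plan cost = 10·9 + 30·4 + 30·8 = 450.
Optimal plan:
  Salem to C2: 30 × 4 = 120
  Salem to C3: 10 × 7 = 70
  Orem to C1: 10 × 2 = 20
  Orem to C3: 20 × 8 = 160
Optimal cost = 370.
Saving = 450 − 370 = 80.

80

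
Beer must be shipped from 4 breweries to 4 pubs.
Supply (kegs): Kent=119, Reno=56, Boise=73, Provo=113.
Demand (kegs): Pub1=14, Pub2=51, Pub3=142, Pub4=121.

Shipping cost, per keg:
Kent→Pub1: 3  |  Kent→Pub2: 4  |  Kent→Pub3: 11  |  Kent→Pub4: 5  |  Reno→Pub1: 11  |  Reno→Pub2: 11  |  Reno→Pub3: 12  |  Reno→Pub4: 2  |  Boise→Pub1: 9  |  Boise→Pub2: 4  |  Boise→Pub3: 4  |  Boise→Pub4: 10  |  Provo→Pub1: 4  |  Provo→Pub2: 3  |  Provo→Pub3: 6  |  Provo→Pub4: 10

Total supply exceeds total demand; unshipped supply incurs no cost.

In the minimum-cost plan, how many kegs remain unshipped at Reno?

An optimal plan:
  Kent–Pub1: 14 × 3 = 42
  Kent–Pub2: 7 × 4 = 28
  Kent–Pub4: 65 × 5 = 325
  Reno–Pub4: 56 × 2 = 112
  Boise–Pub3: 73 × 4 = 292
  Provo–Pub2: 44 × 3 = 132
  Provo–Pub3: 69 × 6 = 414
Total cost = 1345.
Reno ships 56 of its 56, leaving 0.

0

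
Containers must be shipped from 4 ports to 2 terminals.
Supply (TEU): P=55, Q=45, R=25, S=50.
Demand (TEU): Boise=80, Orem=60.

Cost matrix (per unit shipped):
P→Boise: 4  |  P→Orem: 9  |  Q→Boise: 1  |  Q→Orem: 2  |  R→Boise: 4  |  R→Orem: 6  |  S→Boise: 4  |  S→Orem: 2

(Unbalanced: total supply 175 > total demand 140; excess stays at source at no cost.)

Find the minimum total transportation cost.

Optimal allocation:
  P to Boise: 20 × 4 = 80
  Q to Boise: 35 × 1 = 35
  Q to Orem: 10 × 2 = 20
  R to Boise: 25 × 4 = 100
  S to Orem: 50 × 2 = 100
Total = 80 + 35 + 20 + 100 + 100 = 335.
(Supply check: P ships 20; Q ships 45; R ships 25; S ships 50.)

335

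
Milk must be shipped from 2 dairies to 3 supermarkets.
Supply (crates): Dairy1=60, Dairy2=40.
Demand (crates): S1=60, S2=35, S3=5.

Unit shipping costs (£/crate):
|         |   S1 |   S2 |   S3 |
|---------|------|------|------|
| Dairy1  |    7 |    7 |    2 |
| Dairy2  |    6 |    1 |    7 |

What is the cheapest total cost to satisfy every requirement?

460

Optimal allocation:
  Dairy1–S1: 55 × £7 = £385
  Dairy1–S3: 5 × £2 = £10
  Dairy2–S1: 5 × £6 = £30
  Dairy2–S2: 35 × £1 = £35
Total = 385 + 10 + 30 + 35 = £460.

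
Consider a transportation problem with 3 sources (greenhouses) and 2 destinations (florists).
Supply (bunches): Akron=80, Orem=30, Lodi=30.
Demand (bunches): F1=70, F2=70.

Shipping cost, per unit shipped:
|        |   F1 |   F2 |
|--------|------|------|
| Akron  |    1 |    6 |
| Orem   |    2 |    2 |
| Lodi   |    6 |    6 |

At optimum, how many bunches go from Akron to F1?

70

Solving gives:
  Akron->F1: 70 bunches
  Akron->F2: 10 bunches
  Orem->F2: 30 bunches
  Lodi->F2: 30 bunches
Total cost = 370.
So Akron→F1 carries 70 bunches.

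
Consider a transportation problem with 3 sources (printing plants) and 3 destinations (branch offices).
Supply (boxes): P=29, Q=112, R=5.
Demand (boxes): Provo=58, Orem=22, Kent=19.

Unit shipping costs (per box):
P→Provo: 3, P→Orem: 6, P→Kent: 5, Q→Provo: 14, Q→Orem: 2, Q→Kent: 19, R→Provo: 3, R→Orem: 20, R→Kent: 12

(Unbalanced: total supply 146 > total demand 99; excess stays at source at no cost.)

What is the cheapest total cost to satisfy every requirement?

An optimal shipping plan:
  P to Provo: 10 × 3 = 30
  P to Kent: 19 × 5 = 95
  Q to Provo: 43 × 14 = 602
  Q to Orem: 22 × 2 = 44
  R to Provo: 5 × 3 = 15
Total = 30 + 95 + 602 + 44 + 15 = 786.

786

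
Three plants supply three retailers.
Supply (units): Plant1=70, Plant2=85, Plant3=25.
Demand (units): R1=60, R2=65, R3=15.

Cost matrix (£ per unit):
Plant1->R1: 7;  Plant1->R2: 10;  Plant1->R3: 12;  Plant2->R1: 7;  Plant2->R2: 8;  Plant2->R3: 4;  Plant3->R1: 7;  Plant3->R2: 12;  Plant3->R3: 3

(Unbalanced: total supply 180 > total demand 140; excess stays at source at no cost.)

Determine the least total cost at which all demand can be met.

One minimum-cost allocation:
  Plant1->R1: 30 units
  Plant2->R1: 20 units
  Plant2->R2: 65 units
  Plant3->R1: 10 units
  Plant3->R3: 15 units
Total cost = £985.

985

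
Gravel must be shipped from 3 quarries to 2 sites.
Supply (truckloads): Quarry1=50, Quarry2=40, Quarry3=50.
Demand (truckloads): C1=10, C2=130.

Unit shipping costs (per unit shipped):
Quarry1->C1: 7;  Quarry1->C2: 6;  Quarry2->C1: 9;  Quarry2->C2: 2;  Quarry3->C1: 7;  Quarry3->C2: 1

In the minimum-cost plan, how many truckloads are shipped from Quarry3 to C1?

Solving gives:
  Quarry1→C1: 10 truckloads
  Quarry1→C2: 40 truckloads
  Quarry2→C2: 40 truckloads
  Quarry3→C2: 50 truckloads
Total cost = 440.
The route Quarry3→C1 is not used.

0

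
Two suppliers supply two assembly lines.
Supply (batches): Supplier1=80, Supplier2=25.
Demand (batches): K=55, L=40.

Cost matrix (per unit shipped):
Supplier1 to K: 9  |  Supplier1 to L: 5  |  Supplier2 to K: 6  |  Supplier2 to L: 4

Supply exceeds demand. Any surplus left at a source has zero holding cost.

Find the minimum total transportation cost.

A cheapest plan:
  Supplier1→K: 30 × 9 = 270
  Supplier1→L: 40 × 5 = 200
  Supplier2→K: 25 × 6 = 150
Total = 270 + 200 + 150 = 620.
(Supply check: Supplier1 ships 70; Supplier2 ships 25.)

620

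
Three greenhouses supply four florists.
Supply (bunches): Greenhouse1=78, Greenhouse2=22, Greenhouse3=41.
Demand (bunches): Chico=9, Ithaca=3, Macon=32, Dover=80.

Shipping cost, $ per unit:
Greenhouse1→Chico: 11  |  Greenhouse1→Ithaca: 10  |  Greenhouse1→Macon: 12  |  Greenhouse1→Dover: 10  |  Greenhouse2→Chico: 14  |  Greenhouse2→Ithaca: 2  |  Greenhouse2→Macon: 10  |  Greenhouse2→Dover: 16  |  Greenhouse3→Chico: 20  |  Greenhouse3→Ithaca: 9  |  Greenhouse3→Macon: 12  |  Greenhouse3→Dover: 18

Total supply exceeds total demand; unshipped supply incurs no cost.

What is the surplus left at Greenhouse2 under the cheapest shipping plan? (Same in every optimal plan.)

0

An optimal plan:
  Greenhouse1->Dover: 78 × $10 = $780
  Greenhouse2->Chico: 9 × $14 = $126
  Greenhouse2->Ithaca: 3 × $2 = $6
  Greenhouse2->Macon: 10 × $10 = $100
  Greenhouse3->Macon: 22 × $12 = $264
  Greenhouse3->Dover: 2 × $18 = $36
Total cost = $1312.
Greenhouse2 ships 22 of its 22, leaving 0.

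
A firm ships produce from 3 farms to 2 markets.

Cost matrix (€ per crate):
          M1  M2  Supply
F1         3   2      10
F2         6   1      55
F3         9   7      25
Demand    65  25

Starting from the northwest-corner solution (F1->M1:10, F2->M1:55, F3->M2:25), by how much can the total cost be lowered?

Current plan cost = 10·3 + 55·6 + 25·7 = €535.
Optimal plan:
  F1->M1: 10 × €3 = €30
  F2->M1: 30 × €6 = €180
  F2->M2: 25 × €1 = €25
  F3->M1: 25 × €9 = €225
Optimal cost = €460.
Saving = 535 − 460 = €75.

75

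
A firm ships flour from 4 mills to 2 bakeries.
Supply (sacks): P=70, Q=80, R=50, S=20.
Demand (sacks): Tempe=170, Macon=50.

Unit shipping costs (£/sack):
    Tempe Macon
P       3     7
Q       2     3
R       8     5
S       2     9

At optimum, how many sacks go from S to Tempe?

20

Optimal shipments:
  P→Tempe: 70 × £3 = £210
  Q→Tempe: 80 × £2 = £160
  R→Macon: 50 × £5 = £250
  S→Tempe: 20 × £2 = £40
Total cost = £660.
So S→Tempe carries 20 sacks.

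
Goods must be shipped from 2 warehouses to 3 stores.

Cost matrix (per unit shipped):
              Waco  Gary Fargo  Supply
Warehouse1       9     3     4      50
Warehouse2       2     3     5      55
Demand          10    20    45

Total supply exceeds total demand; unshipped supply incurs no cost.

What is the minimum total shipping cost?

260

A cheapest plan:
  Warehouse1->Gary: 5 × 3 = 15
  Warehouse1->Fargo: 45 × 4 = 180
  Warehouse2->Waco: 10 × 2 = 20
  Warehouse2->Gary: 15 × 3 = 45
Total = 15 + 180 + 20 + 45 = 260.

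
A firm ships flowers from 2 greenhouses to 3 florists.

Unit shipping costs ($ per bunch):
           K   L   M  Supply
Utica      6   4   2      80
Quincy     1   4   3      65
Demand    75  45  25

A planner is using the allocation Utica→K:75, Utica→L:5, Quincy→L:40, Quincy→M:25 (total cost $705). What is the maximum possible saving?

Current plan cost = 75·6 + 5·4 + 40·4 + 25·3 = $705.
Optimal plan:
  Utica to K: 10 × $6 = $60
  Utica to L: 45 × $4 = $180
  Utica to M: 25 × $2 = $50
  Quincy to K: 65 × $1 = $65
Optimal cost = $355.
Saving = 705 − 355 = $350.

350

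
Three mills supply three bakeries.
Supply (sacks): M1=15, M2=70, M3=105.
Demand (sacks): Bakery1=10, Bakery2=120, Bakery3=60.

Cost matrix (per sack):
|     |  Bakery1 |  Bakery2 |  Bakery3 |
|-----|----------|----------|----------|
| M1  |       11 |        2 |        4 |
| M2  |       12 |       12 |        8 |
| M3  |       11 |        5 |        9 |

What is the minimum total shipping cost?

A cheapest plan:
  M1->Bakery2: 15 × 2 = 30
  M2->Bakery1: 10 × 12 = 120
  M2->Bakery3: 60 × 8 = 480
  M3->Bakery2: 105 × 5 = 525
Total = 30 + 120 + 480 + 525 = 1155.

1155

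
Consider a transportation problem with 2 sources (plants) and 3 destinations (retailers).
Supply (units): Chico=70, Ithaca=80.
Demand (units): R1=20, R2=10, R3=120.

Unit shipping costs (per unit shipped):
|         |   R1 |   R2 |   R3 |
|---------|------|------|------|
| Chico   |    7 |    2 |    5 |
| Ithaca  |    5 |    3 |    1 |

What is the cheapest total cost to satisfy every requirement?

440

Optimal allocation:
  Chico–R1: 20 units
  Chico–R2: 10 units
  Chico–R3: 40 units
  Ithaca–R3: 80 units
Total cost = 440.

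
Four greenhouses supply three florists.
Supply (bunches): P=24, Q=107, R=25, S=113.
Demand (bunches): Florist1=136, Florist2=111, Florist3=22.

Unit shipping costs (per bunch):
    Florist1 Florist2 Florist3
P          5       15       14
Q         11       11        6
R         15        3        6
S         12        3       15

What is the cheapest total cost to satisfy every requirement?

1822

A cheapest plan:
  P→Florist1: 24 × 5 = 120
  Q→Florist1: 107 × 11 = 1177
  R→Florist2: 3 × 3 = 9
  R→Florist3: 22 × 6 = 132
  S→Florist1: 5 × 12 = 60
  S→Florist2: 108 × 3 = 324
Total = 120 + 1177 + 9 + 132 + 60 + 324 = 1822.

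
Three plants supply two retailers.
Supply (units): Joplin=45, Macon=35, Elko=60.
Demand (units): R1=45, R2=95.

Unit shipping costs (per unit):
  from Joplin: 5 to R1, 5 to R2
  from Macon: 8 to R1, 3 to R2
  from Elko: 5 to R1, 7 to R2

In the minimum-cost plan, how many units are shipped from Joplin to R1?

0

Optimal shipments:
  Joplin to R2: 45 × 5 = 225
  Macon to R2: 35 × 3 = 105
  Elko to R1: 45 × 5 = 225
  Elko to R2: 15 × 7 = 105
Total cost = 660.
The route Joplin→R1 is not used.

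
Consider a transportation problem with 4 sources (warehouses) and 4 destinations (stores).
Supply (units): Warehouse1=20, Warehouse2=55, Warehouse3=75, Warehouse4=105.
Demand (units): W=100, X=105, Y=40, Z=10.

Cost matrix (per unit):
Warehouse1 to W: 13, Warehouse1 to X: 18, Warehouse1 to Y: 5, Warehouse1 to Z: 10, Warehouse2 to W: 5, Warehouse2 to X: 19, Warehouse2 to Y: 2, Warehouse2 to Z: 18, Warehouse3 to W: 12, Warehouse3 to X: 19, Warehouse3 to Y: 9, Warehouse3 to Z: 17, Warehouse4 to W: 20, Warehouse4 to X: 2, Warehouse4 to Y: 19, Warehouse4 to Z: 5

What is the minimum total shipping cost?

1445

An optimal shipping plan:
  Warehouse1->Y: 10 × 5 = 50
  Warehouse1->Z: 10 × 10 = 100
  Warehouse2->W: 55 × 5 = 275
  Warehouse3->W: 45 × 12 = 540
  Warehouse3->Y: 30 × 9 = 270
  Warehouse4->X: 105 × 2 = 210
Total = 50 + 100 + 275 + 540 + 270 + 210 = 1445.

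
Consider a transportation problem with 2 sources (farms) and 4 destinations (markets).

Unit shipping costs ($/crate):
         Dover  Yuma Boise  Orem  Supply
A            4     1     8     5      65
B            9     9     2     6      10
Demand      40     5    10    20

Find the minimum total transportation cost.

285

A cheapest plan:
  A–Dover: 40 × $4 = $160
  A–Yuma: 5 × $1 = $5
  A–Orem: 20 × $5 = $100
  B–Boise: 10 × $2 = $20
Total = 160 + 5 + 100 + 20 = $285.
(Supply check: A ships 65; B ships 10.)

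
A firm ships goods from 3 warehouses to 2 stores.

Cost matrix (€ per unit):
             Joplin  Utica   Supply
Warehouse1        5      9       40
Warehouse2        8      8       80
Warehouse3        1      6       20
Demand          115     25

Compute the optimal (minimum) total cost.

860

One minimum-cost allocation:
  Warehouse1 to Joplin: 40 units
  Warehouse2 to Joplin: 55 units
  Warehouse2 to Utica: 25 units
  Warehouse3 to Joplin: 20 units
Total cost = €860.
(Supply check: Warehouse1 ships 40; Warehouse2 ships 80; Warehouse3 ships 20.)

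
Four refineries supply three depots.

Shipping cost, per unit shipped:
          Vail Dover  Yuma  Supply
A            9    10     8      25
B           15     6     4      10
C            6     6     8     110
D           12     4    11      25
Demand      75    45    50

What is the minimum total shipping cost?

One minimum-cost allocation:
  A–Yuma: 25 × 8 = 200
  B–Yuma: 10 × 4 = 40
  C–Vail: 75 × 6 = 450
  C–Dover: 20 × 6 = 120
  C–Yuma: 15 × 8 = 120
  D–Dover: 25 × 4 = 100
Total = 200 + 40 + 450 + 120 + 120 + 100 = 1030.

1030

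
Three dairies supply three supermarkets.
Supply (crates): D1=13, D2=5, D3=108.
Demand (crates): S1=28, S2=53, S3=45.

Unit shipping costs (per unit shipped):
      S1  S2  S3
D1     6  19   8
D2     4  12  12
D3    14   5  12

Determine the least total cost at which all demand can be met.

Optimal allocation:
  D1–S1: 13 crates
  D2–S1: 5 crates
  D3–S1: 10 crates
  D3–S2: 53 crates
  D3–S3: 45 crates
Total cost = 1043.
(Supply check: D1 ships 13; D2 ships 5; D3 ships 108.)

1043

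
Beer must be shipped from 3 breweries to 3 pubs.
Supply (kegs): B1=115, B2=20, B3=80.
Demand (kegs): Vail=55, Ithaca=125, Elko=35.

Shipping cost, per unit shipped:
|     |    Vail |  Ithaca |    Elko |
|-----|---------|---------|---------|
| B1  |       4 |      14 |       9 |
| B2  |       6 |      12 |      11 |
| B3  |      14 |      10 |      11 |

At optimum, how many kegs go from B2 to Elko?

Optimal shipments:
  B1–Vail: 55 × 4 = 220
  B1–Ithaca: 25 × 14 = 350
  B1–Elko: 35 × 9 = 315
  B2–Ithaca: 20 × 12 = 240
  B3–Ithaca: 80 × 10 = 800
Total cost = 1925.
The route B2→Elko is not used.

0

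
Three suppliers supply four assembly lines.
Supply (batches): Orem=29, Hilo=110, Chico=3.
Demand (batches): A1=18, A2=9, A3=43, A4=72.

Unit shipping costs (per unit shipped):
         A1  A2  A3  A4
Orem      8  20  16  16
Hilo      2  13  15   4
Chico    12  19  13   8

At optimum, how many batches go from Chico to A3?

3

Optimal shipments:
  Orem–A3: 29 batches
  Hilo–A1: 18 batches
  Hilo–A2: 9 batches
  Hilo–A3: 11 batches
  Hilo–A4: 72 batches
  Chico–A3: 3 batches
Total cost = 1109.
So Chico→A3 carries 3 batches.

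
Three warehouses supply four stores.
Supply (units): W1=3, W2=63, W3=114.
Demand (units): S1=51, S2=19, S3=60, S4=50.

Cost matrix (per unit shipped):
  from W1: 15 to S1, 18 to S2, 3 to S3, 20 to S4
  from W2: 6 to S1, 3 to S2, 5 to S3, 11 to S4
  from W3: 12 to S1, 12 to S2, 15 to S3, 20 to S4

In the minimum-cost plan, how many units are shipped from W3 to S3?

Solving gives:
  W1→S3: 3 × 3 = 9
  W2→S2: 6 × 3 = 18
  W2→S3: 57 × 5 = 285
  W3→S1: 51 × 12 = 612
  W3→S2: 13 × 12 = 156
  W3→S4: 50 × 20 = 1000
Total cost = 2080.
The route W3→S3 is not used.

0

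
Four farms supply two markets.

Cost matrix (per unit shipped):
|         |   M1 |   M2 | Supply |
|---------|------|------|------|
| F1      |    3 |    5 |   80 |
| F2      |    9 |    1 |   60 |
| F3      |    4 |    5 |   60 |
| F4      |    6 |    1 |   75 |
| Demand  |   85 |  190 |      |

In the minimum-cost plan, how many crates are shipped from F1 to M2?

0

Solving gives:
  F1->M1: 80 × 3 = 240
  F2->M2: 60 × 1 = 60
  F3->M1: 5 × 4 = 20
  F3->M2: 55 × 5 = 275
  F4->M2: 75 × 1 = 75
Total cost = 670.
The route F1→M2 is not used.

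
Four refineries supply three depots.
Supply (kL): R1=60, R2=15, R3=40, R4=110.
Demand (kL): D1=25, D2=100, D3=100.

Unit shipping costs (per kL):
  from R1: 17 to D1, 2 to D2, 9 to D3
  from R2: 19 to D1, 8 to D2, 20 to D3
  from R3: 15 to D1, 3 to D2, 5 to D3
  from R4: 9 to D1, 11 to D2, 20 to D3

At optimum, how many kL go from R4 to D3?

0

Optimal shipments:
  R1–D3: 60 kL
  R2–D2: 15 kL
  R3–D3: 40 kL
  R4–D1: 25 kL
  R4–D2: 85 kL
Total cost = 2020.
The route R4→D3 is not used.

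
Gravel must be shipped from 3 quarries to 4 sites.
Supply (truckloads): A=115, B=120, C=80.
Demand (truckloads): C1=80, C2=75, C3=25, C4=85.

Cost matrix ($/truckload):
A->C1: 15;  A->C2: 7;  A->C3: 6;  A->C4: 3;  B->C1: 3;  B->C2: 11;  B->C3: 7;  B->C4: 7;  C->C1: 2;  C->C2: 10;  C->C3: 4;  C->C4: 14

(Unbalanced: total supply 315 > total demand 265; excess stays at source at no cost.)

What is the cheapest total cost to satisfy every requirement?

1245

A cheapest plan:
  A→C2: 30 × $7 = $210
  A→C4: 85 × $3 = $255
  B→C1: 25 × $3 = $75
  B→C2: 45 × $11 = $495
  C→C1: 55 × $2 = $110
  C→C3: 25 × $4 = $100
Total = 210 + 255 + 75 + 495 + 110 + 100 = $1245.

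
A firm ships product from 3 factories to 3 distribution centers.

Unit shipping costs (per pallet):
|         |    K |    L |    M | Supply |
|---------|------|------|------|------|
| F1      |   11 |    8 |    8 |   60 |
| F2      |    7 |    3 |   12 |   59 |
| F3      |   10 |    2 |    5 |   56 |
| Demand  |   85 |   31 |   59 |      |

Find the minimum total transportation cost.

1158

One minimum-cost allocation:
  F1->K: 26 × 11 = 286
  F1->M: 34 × 8 = 272
  F2->K: 59 × 7 = 413
  F3->L: 31 × 2 = 62
  F3->M: 25 × 5 = 125
Total = 286 + 272 + 413 + 62 + 125 = 1158.
(Supply check: F1 ships 60; F2 ships 59; F3 ships 56.)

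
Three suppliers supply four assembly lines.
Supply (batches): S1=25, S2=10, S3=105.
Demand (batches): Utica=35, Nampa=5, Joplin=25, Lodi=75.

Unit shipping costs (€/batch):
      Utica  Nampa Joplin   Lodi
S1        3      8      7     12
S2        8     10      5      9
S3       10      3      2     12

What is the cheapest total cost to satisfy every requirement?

1110

A cheapest plan:
  S1 to Utica: 25 × €3 = €75
  S2 to Lodi: 10 × €9 = €90
  S3 to Utica: 10 × €10 = €100
  S3 to Nampa: 5 × €3 = €15
  S3 to Joplin: 25 × €2 = €50
  S3 to Lodi: 65 × €12 = €780
Total = 75 + 90 + 100 + 15 + 50 + 780 = €1110.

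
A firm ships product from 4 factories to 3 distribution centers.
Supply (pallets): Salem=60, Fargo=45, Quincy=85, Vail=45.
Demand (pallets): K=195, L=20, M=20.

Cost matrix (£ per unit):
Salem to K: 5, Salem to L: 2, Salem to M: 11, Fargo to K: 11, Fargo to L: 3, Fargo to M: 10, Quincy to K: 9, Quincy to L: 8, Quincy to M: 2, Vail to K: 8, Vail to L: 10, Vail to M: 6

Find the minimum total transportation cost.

1620

Optimal allocation:
  Salem→K: 60 pallets
  Fargo→K: 25 pallets
  Fargo→L: 20 pallets
  Quincy→K: 65 pallets
  Quincy→M: 20 pallets
  Vail→K: 45 pallets
Total cost = £1620.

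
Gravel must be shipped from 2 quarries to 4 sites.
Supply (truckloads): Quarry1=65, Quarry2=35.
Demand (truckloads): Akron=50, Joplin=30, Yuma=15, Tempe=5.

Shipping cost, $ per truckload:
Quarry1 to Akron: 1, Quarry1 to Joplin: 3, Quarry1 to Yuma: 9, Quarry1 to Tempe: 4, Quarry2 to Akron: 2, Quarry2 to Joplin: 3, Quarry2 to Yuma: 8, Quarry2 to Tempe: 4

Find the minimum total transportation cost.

One minimum-cost allocation:
  Quarry1–Akron: 50 × $1 = $50
  Quarry1–Joplin: 15 × $3 = $45
  Quarry2–Joplin: 15 × $3 = $45
  Quarry2–Yuma: 15 × $8 = $120
  Quarry2–Tempe: 5 × $4 = $20
Total = 50 + 45 + 45 + 120 + 20 = $280.
(Supply check: Quarry1 ships 65; Quarry2 ships 35.)

280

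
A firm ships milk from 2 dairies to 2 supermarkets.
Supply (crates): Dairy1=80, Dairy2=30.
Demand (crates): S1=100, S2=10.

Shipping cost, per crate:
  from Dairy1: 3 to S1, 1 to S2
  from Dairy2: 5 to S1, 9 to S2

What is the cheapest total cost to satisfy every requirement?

370

A cheapest plan:
  Dairy1–S1: 70 × 3 = 210
  Dairy1–S2: 10 × 1 = 10
  Dairy2–S1: 30 × 5 = 150
Total = 210 + 10 + 150 = 370.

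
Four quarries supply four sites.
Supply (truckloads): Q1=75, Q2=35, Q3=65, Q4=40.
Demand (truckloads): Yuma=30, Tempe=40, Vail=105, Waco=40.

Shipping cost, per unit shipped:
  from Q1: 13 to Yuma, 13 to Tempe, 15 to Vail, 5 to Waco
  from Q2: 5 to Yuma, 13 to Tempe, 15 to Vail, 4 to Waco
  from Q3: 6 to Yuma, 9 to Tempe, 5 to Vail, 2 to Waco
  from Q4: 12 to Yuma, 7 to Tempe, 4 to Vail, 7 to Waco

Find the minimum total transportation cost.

A cheapest plan:
  Q1 to Tempe: 40 truckloads
  Q1 to Waco: 35 truckloads
  Q2 to Yuma: 30 truckloads
  Q2 to Waco: 5 truckloads
  Q3 to Vail: 65 truckloads
  Q4 to Vail: 40 truckloads
Total cost = 1350.
(Supply check: Q1 ships 75; Q2 ships 35; Q3 ships 65; Q4 ships 40.)

1350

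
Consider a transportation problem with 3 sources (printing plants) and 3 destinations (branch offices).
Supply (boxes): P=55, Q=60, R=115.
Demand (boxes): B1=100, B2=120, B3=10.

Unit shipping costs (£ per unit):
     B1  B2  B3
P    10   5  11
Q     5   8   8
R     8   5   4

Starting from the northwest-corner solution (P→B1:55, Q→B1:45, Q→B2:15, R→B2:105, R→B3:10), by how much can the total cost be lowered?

200

Current plan cost = 55·10 + 45·5 + 15·8 + 105·5 + 10·4 = £1460.
Optimal plan:
  P to B2: 55 boxes
  Q to B1: 60 boxes
  R to B1: 40 boxes
  R to B2: 65 boxes
  R to B3: 10 boxes
Optimal cost = £1260.
Saving = 1460 − 1260 = £200.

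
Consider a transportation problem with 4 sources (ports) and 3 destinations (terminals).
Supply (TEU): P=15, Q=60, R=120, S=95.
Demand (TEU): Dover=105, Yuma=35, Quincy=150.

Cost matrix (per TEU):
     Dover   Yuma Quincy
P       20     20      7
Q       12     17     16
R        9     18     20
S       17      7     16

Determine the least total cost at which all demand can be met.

3515

A cheapest plan:
  P→Quincy: 15 TEU
  Q→Quincy: 60 TEU
  R→Dover: 105 TEU
  R→Quincy: 15 TEU
  S→Yuma: 35 TEU
  S→Quincy: 60 TEU
Total cost = 3515.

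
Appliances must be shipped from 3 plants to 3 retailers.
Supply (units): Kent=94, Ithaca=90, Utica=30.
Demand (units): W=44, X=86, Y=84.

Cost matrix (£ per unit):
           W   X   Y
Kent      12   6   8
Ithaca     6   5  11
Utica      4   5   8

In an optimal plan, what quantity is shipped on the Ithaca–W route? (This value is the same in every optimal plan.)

14

Optimal shipments:
  Kent–X: 10 × £6 = £60
  Kent–Y: 84 × £8 = £672
  Ithaca–W: 14 × £6 = £84
  Ithaca–X: 76 × £5 = £380
  Utica–W: 30 × £4 = £120
Total cost = £1316.
So Ithaca→W carries 14 units.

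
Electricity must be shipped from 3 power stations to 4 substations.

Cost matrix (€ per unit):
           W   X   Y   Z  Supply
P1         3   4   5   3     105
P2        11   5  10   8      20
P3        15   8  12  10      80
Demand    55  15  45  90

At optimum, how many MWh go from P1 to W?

55

Solving gives:
  P1->W: 55 × €3 = €165
  P1->Z: 50 × €3 = €150
  P2->X: 15 × €5 = €75
  P2->Z: 5 × €8 = €40
  P3->Y: 45 × €12 = €540
  P3->Z: 35 × €10 = €350
Total cost = €1320.
So P1→W carries 55 MWh.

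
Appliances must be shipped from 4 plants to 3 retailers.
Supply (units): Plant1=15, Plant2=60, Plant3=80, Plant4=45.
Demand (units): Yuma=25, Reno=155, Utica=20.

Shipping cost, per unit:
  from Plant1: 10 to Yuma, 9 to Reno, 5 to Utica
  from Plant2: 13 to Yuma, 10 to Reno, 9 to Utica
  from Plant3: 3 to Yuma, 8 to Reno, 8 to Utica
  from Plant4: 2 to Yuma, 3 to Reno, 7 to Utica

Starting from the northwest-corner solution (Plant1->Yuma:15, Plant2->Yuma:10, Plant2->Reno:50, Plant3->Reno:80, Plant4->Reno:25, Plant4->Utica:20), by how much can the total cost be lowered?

315

Current plan cost = 15·10 + 10·13 + 50·10 + 80·8 + 25·3 + 20·7 = 1635.
Optimal plan:
  Plant1 to Utica: 15 units
  Plant2 to Reno: 55 units
  Plant2 to Utica: 5 units
  Plant3 to Yuma: 25 units
  Plant3 to Reno: 55 units
  Plant4 to Reno: 45 units
Optimal cost = 1320.
Saving = 1635 − 1320 = 315.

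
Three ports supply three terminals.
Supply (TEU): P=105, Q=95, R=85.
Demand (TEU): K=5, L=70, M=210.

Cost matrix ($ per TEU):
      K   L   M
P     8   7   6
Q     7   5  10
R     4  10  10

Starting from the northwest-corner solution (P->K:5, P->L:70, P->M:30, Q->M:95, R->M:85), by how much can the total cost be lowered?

Current plan cost = 5·8 + 70·7 + 30·6 + 95·10 + 85·10 = $2510.
Optimal plan:
  P->M: 105 TEU
  Q->L: 70 TEU
  Q->M: 25 TEU
  R->K: 5 TEU
  R->M: 80 TEU
Optimal cost = $2050.
Saving = 2510 − 2050 = $460.

460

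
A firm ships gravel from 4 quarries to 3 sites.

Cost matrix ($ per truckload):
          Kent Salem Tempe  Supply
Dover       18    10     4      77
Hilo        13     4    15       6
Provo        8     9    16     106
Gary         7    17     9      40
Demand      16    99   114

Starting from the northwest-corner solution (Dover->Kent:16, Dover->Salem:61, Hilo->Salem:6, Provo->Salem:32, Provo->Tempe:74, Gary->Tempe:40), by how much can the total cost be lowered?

Current plan cost = 16·18 + 61·10 + 6·4 + 32·9 + 74·16 + 40·9 = $2754.
Optimal plan:
  Dover->Tempe: 77 truckloads
  Hilo->Salem: 6 truckloads
  Provo->Kent: 13 truckloads
  Provo->Salem: 93 truckloads
  Gary->Kent: 3 truckloads
  Gary->Tempe: 37 truckloads
Optimal cost = $1627.
Saving = 2754 − 1627 = $1127.

1127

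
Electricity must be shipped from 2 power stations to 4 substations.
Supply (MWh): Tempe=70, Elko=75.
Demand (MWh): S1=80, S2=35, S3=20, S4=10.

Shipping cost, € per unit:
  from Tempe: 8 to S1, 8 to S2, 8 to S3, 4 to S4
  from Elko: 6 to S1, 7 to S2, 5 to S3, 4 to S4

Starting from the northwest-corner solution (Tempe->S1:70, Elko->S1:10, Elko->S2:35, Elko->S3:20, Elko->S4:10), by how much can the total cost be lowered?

Current plan cost = 70·8 + 10·6 + 35·7 + 20·5 + 10·4 = €1005.
Optimal plan:
  Tempe→S1: 25 × €8 = €200
  Tempe→S2: 35 × €8 = €280
  Tempe→S4: 10 × €4 = €40
  Elko→S1: 55 × €6 = €330
  Elko→S3: 20 × €5 = €100
Optimal cost = €950.
Saving = 1005 − 950 = €55.

55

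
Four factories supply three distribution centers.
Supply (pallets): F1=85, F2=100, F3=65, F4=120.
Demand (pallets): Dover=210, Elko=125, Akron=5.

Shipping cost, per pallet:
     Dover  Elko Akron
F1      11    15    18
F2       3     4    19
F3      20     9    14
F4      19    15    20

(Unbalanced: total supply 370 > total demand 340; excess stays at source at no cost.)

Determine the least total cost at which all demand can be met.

One minimum-cost allocation:
  F1→Dover: 85 × 11 = 935
  F2→Dover: 100 × 3 = 300
  F3→Elko: 60 × 9 = 540
  F3→Akron: 5 × 14 = 70
  F4→Dover: 25 × 19 = 475
  F4→Elko: 65 × 15 = 975
Total = 935 + 300 + 540 + 70 + 475 + 975 = 3295.

3295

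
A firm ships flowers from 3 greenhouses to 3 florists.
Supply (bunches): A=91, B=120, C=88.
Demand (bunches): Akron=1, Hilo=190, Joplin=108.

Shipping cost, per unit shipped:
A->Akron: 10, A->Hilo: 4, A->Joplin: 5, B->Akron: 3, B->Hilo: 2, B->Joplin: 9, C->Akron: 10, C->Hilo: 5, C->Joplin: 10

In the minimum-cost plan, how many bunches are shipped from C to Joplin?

17

The minimum-cost plan:
  A to Joplin: 91 × 5 = 455
  B to Akron: 1 × 3 = 3
  B to Hilo: 119 × 2 = 238
  C to Hilo: 71 × 5 = 355
  C to Joplin: 17 × 10 = 170
Total cost = 1221.
So C→Joplin carries 17 bunches.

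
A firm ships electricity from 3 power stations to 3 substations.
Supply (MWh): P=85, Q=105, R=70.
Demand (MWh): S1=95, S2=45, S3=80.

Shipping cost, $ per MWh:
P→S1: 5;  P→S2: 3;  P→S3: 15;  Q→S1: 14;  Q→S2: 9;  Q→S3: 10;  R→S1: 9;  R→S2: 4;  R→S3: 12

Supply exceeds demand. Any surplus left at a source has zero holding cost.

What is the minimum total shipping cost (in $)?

1495

A cheapest plan:
  P to S1: 85 × $5 = $425
  Q to S3: 80 × $10 = $800
  R to S1: 10 × $9 = $90
  R to S2: 45 × $4 = $180
Total = 425 + 800 + 90 + 180 = $1495.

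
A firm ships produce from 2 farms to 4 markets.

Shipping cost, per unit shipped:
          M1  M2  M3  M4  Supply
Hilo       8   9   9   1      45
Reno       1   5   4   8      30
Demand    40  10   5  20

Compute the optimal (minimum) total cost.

265

Optimal allocation:
  Hilo–M1: 10 × 8 = 80
  Hilo–M2: 10 × 9 = 90
  Hilo–M3: 5 × 9 = 45
  Hilo–M4: 20 × 1 = 20
  Reno–M1: 30 × 1 = 30
Total = 80 + 90 + 45 + 20 + 30 = 265.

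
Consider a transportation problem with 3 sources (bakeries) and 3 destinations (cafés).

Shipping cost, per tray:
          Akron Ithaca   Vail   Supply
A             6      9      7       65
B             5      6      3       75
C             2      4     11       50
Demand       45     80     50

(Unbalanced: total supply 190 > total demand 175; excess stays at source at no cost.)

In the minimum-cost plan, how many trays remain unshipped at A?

15

An optimal plan:
  A->Akron: 45 × 6 = 270
  A->Ithaca: 5 × 9 = 45
  B->Ithaca: 25 × 6 = 150
  B->Vail: 50 × 3 = 150
  C->Ithaca: 50 × 4 = 200
Total cost = 815.
A ships 50 of its 65, leaving 15.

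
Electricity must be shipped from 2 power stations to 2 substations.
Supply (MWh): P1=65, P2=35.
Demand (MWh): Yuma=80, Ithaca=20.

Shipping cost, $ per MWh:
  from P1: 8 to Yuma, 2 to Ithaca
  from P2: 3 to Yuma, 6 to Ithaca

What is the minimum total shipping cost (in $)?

One minimum-cost allocation:
  P1->Yuma: 45 MWh
  P1->Ithaca: 20 MWh
  P2->Yuma: 35 MWh
Total cost = $505.
(Supply check: P1 ships 65; P2 ships 35.)

505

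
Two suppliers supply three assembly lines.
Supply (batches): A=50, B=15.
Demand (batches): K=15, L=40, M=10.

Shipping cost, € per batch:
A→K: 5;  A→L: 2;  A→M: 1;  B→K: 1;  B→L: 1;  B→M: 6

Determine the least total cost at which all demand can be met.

One minimum-cost allocation:
  A→L: 40 × €2 = €80
  A→M: 10 × €1 = €10
  B→K: 15 × €1 = €15
Total = 80 + 10 + 15 = €105.

105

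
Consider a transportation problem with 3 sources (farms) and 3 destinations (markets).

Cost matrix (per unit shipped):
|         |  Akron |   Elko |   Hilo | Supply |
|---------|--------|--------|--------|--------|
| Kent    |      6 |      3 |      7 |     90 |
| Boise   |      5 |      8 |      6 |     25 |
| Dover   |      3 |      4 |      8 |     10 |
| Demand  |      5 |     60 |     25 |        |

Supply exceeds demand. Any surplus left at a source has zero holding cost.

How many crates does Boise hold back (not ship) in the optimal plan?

An optimal plan:
  Kent to Elko: 60 × 3 = 180
  Boise to Hilo: 25 × 6 = 150
  Dover to Akron: 5 × 3 = 15
Total cost = 345.
Boise ships 25 of its 25, leaving 0.

0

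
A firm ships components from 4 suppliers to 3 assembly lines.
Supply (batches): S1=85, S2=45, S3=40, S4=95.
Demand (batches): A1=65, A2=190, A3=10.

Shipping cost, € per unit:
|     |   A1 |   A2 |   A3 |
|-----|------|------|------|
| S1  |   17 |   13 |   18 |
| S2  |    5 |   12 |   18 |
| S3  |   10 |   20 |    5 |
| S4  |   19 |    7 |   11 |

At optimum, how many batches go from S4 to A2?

95

The minimum-cost plan:
  S1 to A2: 85 × €13 = €1105
  S2 to A1: 35 × €5 = €175
  S2 to A2: 10 × €12 = €120
  S3 to A1: 30 × €10 = €300
  S3 to A3: 10 × €5 = €50
  S4 to A2: 95 × €7 = €665
Total cost = €2415.
So S4→A2 carries 95 batches.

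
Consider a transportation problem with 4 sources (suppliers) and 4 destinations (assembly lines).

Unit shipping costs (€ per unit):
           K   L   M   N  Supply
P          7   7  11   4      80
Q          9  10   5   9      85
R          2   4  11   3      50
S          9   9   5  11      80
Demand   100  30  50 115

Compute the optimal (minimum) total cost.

One minimum-cost allocation:
  P–N: 80 batches
  Q–K: 50 batches
  Q–N: 35 batches
  R–K: 50 batches
  S–L: 30 batches
  S–M: 50 batches
Total cost = €1705.

1705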